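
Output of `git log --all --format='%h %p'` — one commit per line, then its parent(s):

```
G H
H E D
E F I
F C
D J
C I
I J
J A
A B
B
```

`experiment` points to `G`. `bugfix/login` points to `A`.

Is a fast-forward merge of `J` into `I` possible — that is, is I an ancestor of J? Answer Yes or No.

A fast-forward from I to J is possible iff I is an ancestor of J.
Ancestors of J: {A, B, J}.
I is not among them, so fast-forward is not possible.

No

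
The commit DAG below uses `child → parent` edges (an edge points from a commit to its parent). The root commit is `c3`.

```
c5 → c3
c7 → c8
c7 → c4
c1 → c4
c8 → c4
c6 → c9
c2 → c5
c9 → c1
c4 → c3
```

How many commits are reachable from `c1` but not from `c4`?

Reachable from c1: {c1, c3, c4}.
Reachable from c4: {c3, c4}.
In c1's history but not c4's: {c1} — 1 commit.

1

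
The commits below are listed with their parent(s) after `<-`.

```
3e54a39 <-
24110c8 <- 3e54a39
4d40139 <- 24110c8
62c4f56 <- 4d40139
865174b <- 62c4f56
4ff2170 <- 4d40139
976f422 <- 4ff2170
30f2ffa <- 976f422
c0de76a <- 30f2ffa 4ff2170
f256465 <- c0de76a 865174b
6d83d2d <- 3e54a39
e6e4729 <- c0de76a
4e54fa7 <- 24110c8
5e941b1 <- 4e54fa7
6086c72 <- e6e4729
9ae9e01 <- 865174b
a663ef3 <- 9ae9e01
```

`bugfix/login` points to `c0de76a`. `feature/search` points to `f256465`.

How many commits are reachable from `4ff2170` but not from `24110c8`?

Reachable from 4ff2170: {24110c8, 3e54a39, 4d40139, 4ff2170}.
Reachable from 24110c8: {24110c8, 3e54a39}.
In 4ff2170's history but not 24110c8's: {4d40139, 4ff2170} — 2 commits.

2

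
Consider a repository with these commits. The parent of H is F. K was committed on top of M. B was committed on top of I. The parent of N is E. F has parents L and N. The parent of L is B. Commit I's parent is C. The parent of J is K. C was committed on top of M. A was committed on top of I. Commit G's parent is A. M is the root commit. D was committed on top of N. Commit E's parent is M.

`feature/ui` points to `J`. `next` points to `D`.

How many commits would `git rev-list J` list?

3

Walking parent pointers from J: reachable set = {J, K, M}.
That is 3 commits.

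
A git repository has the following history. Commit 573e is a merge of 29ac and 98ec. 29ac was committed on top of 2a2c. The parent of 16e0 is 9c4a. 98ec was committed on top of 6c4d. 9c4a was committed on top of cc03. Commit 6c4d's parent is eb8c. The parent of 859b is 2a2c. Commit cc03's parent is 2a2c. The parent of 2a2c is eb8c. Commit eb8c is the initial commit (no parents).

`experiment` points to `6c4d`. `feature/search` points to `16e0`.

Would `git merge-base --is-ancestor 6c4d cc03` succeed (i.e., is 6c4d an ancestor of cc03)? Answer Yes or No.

Ancestors of cc03: {2a2c, cc03, eb8c}.
6c4d is not in that set, so it is not an ancestor of cc03.

No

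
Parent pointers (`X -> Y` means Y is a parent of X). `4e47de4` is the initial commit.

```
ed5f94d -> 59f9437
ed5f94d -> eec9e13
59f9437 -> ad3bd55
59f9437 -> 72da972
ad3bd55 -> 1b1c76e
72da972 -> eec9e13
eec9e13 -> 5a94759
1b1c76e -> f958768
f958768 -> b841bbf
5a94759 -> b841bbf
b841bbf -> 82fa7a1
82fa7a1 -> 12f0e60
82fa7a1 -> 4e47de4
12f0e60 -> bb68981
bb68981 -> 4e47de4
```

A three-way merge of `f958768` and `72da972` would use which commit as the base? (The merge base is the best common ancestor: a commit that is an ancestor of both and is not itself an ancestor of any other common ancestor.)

Ancestors of f958768: {12f0e60, 4e47de4, 82fa7a1, b841bbf, bb68981, f958768}.
Ancestors of 72da972: {12f0e60, 4e47de4, 5a94759, 72da972, 82fa7a1, b841bbf, bb68981, eec9e13}.
Common ancestors: {12f0e60, 4e47de4, 82fa7a1, b841bbf, bb68981}.
Among these, b841bbf is not an ancestor of any other common ancestor — it is the merge base.

b841bbf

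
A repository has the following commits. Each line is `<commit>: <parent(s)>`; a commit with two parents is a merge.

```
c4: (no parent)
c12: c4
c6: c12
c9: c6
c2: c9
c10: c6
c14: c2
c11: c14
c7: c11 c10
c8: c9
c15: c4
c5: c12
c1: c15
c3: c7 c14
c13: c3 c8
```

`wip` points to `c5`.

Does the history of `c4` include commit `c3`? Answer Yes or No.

Ancestors of c4: {c4}.
c3 is not in that set, so it is not an ancestor of c4.

No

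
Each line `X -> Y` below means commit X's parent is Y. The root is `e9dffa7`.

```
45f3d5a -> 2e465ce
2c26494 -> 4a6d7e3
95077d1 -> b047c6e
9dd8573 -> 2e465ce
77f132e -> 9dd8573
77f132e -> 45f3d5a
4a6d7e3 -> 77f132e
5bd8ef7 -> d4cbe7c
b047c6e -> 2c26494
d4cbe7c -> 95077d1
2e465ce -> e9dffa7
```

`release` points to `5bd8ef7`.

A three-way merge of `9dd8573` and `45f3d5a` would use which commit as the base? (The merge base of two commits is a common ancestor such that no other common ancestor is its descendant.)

Ancestors of 9dd8573: {2e465ce, 9dd8573, e9dffa7}.
Ancestors of 45f3d5a: {2e465ce, 45f3d5a, e9dffa7}.
Common ancestors: {2e465ce, e9dffa7}.
Among these, 2e465ce is not an ancestor of any other common ancestor — it is the merge base.

2e465ce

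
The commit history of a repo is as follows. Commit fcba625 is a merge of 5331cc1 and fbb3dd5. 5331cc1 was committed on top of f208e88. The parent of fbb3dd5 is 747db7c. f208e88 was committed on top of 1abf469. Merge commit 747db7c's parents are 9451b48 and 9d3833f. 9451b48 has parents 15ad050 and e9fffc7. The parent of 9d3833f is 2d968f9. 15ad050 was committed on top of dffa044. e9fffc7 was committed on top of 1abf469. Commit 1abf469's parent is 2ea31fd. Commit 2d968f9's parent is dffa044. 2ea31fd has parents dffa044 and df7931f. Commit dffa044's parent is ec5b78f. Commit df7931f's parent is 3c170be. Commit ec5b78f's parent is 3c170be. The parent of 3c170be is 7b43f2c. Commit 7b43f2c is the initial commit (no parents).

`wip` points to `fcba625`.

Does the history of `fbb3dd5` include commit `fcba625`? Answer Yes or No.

No

Ancestors of fbb3dd5: {15ad050, 1abf469, 2d968f9, 2ea31fd, 3c170be, 747db7c, 7b43f2c, 9451b48, 9d3833f, df7931f, dffa044, e9fffc7, ec5b78f, fbb3dd5}.
fcba625 is not in that set, so it is not an ancestor of fbb3dd5.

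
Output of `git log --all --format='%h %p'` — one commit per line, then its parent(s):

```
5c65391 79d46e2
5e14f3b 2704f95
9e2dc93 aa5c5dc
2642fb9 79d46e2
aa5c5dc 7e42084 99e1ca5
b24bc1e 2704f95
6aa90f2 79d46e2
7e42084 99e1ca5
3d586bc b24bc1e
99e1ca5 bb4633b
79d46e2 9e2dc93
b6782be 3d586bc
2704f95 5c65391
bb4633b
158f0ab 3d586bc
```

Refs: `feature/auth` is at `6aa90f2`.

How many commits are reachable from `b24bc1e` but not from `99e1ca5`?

Reachable from b24bc1e: {2704f95, 5c65391, 79d46e2, 7e42084, 99e1ca5, 9e2dc93, aa5c5dc, b24bc1e, bb4633b}.
Reachable from 99e1ca5: {99e1ca5, bb4633b}.
In b24bc1e's history but not 99e1ca5's: {2704f95, 5c65391, 79d46e2, 7e42084, 9e2dc93, aa5c5dc, b24bc1e} — 7 commits.

7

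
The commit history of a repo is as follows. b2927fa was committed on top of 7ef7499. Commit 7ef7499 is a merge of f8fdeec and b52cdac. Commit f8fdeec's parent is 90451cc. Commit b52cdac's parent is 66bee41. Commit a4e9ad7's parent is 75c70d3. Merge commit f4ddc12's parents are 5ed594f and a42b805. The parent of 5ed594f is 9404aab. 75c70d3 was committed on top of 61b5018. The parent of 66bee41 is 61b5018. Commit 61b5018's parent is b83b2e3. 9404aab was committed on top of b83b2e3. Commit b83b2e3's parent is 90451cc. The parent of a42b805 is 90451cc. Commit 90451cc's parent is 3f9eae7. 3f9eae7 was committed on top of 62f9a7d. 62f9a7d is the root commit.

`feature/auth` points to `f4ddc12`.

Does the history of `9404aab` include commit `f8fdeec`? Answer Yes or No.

No

Ancestors of 9404aab: {3f9eae7, 62f9a7d, 90451cc, 9404aab, b83b2e3}.
f8fdeec is not in that set, so it is not an ancestor of 9404aab.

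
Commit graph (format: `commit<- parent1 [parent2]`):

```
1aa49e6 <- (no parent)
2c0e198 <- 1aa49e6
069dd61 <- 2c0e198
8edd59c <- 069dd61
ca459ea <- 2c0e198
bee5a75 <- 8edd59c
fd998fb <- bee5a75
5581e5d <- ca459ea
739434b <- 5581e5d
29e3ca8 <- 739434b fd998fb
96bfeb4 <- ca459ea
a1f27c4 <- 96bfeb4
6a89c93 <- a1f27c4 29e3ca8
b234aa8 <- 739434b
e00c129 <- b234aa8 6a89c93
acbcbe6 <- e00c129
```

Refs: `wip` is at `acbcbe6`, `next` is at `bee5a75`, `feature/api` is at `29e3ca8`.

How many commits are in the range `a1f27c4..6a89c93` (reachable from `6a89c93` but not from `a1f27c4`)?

Reachable from 6a89c93: {069dd61, 1aa49e6, 29e3ca8, 2c0e198, 5581e5d, 6a89c93, 739434b, 8edd59c, 96bfeb4, a1f27c4, bee5a75, ca459ea, fd998fb}.
Reachable from a1f27c4: {1aa49e6, 2c0e198, 96bfeb4, a1f27c4, ca459ea}.
In 6a89c93's history but not a1f27c4's: {069dd61, 29e3ca8, 5581e5d, 6a89c93, 739434b, 8edd59c, bee5a75, fd998fb} — 8 commits.

8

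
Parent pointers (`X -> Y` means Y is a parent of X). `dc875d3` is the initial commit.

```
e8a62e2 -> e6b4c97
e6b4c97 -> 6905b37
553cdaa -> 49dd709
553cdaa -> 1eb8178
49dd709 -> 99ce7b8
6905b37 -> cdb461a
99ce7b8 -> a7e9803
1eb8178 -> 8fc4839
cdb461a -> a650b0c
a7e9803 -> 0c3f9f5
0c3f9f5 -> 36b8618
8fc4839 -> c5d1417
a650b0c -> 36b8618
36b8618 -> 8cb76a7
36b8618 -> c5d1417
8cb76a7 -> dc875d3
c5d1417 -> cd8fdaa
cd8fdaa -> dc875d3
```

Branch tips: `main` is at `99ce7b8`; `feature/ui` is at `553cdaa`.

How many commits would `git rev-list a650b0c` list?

6

Walking parent pointers from a650b0c: reachable set = {36b8618, 8cb76a7, a650b0c, c5d1417, cd8fdaa, dc875d3}.
That is 6 commits.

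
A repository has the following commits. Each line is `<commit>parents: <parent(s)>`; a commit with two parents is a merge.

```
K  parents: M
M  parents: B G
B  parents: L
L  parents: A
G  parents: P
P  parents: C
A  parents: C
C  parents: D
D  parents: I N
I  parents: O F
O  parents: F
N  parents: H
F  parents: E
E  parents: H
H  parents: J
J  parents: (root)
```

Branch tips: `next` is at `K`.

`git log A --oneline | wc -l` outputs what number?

Walking parent pointers from A: reachable set = {A, C, D, E, F, H, I, J, N, O}.
That is 10 commits.

10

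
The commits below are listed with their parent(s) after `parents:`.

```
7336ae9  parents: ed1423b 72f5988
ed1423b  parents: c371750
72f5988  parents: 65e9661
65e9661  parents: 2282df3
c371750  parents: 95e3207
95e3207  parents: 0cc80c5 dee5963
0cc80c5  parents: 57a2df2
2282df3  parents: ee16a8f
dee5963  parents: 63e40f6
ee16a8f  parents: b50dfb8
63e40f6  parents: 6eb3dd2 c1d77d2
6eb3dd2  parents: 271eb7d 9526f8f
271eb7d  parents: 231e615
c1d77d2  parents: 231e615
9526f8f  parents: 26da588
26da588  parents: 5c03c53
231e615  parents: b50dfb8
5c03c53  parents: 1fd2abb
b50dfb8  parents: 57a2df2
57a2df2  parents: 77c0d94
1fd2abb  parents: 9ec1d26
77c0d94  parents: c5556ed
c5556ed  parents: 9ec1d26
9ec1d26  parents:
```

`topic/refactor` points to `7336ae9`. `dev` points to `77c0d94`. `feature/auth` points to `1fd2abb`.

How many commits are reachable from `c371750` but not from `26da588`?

Reachable from c371750: {0cc80c5, 1fd2abb, 231e615, 26da588, 271eb7d, 57a2df2, 5c03c53, 63e40f6, 6eb3dd2, 77c0d94, 9526f8f, 95e3207, 9ec1d26, b50dfb8, c1d77d2, c371750, c5556ed, dee5963}.
Reachable from 26da588: {1fd2abb, 26da588, 5c03c53, 9ec1d26}.
In c371750's history but not 26da588's: {0cc80c5, 231e615, 271eb7d, 57a2df2, 63e40f6, 6eb3dd2, 77c0d94, 9526f8f, 95e3207, b50dfb8, c1d77d2, c371750, c5556ed, dee5963} — 14 commits.

14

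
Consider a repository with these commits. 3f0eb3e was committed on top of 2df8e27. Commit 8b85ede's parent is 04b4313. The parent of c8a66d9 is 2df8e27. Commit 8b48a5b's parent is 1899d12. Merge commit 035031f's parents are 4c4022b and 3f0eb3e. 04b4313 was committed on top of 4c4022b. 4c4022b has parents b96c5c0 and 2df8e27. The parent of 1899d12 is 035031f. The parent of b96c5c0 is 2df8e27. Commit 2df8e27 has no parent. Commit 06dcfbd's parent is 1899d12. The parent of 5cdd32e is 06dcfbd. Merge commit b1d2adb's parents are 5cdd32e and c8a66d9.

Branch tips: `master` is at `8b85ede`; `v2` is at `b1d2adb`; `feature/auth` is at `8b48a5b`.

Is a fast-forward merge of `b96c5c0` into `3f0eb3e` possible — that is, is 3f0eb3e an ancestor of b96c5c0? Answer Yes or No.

A fast-forward from 3f0eb3e to b96c5c0 is possible iff 3f0eb3e is an ancestor of b96c5c0.
Ancestors of b96c5c0: {2df8e27, b96c5c0}.
3f0eb3e is not among them, so fast-forward is not possible.

No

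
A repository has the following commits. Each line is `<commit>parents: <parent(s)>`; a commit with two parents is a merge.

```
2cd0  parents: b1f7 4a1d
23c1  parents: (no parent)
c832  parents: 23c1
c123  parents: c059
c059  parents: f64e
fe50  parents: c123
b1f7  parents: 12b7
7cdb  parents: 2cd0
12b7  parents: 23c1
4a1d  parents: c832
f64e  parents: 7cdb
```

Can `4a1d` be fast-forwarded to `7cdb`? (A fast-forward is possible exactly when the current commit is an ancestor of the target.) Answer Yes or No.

Yes

A fast-forward from 4a1d to 7cdb is possible iff 4a1d is an ancestor of 7cdb.
Ancestors of 7cdb: {12b7, 23c1, 2cd0, 4a1d, 7cdb, b1f7, c832}.
4a1d is among them, so fast-forward is possible.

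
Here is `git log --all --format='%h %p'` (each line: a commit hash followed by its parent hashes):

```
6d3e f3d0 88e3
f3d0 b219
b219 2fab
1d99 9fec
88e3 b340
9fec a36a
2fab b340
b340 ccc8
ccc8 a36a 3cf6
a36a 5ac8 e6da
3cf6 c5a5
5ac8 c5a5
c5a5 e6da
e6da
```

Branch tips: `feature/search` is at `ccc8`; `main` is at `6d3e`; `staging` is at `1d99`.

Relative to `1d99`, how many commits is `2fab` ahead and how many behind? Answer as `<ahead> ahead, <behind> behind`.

4 ahead, 2 behind

Reachable from 2fab: {2fab, 3cf6, 5ac8, a36a, b340, c5a5, ccc8, e6da}.
Reachable from 1d99: {1d99, 5ac8, 9fec, a36a, c5a5, e6da}.
Only in 2fab's history (ahead): {2fab, 3cf6, b340, ccc8} — 4.
Only in 1d99's history (behind): {1d99, 9fec} — 2.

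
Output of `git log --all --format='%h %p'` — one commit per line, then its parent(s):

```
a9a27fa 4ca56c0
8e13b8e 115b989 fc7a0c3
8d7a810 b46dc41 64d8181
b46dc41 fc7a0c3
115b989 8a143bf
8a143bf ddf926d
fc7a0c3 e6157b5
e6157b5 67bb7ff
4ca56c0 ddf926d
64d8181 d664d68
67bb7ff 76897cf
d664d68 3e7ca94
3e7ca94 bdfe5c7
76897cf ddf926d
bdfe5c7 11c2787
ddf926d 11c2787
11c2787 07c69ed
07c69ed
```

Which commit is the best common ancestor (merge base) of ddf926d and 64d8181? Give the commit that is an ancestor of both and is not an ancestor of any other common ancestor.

11c2787

Ancestors of ddf926d: {07c69ed, 11c2787, ddf926d}.
Ancestors of 64d8181: {07c69ed, 11c2787, 3e7ca94, 64d8181, bdfe5c7, d664d68}.
Common ancestors: {07c69ed, 11c2787}.
Among these, 11c2787 is not an ancestor of any other common ancestor — it is the merge base.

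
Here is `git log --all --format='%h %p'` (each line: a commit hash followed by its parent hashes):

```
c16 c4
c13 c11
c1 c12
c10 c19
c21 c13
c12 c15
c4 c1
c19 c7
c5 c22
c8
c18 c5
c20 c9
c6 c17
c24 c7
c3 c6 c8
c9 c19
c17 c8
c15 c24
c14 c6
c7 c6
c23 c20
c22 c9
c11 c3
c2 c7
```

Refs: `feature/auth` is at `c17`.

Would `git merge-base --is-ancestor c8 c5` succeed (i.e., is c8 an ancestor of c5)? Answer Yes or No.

Ancestors of c5 (commits reachable by following parents): {c17, c19, c22, c5, c6, c7, c8, c9}.
c8 is in that set, so it is an ancestor of c5.

Yes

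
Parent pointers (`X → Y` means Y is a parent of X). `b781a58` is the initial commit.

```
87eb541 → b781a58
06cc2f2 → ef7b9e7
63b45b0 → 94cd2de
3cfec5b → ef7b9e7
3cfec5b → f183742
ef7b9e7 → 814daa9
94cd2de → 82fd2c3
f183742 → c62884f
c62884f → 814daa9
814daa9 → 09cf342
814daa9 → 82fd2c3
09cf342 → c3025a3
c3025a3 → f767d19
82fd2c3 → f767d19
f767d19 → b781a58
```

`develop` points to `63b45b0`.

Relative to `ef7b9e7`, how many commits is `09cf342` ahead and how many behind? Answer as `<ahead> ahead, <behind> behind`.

0 ahead, 3 behind

Reachable from 09cf342: {09cf342, b781a58, c3025a3, f767d19}.
Reachable from ef7b9e7: {09cf342, 814daa9, 82fd2c3, b781a58, c3025a3, ef7b9e7, f767d19}.
Only in 09cf342's history (ahead): {} — 0.
Only in ef7b9e7's history (behind): {814daa9, 82fd2c3, ef7b9e7} — 3.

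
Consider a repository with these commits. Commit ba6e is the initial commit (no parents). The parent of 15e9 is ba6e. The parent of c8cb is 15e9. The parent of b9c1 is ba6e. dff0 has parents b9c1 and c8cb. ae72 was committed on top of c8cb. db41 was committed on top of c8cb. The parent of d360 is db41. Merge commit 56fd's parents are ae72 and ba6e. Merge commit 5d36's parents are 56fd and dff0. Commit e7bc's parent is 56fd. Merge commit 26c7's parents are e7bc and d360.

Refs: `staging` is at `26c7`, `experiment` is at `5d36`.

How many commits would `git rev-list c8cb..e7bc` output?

3

Reachable from e7bc: {15e9, 56fd, ae72, ba6e, c8cb, e7bc}.
Reachable from c8cb: {15e9, ba6e, c8cb}.
In e7bc's history but not c8cb's: {56fd, ae72, e7bc} — 3 commits.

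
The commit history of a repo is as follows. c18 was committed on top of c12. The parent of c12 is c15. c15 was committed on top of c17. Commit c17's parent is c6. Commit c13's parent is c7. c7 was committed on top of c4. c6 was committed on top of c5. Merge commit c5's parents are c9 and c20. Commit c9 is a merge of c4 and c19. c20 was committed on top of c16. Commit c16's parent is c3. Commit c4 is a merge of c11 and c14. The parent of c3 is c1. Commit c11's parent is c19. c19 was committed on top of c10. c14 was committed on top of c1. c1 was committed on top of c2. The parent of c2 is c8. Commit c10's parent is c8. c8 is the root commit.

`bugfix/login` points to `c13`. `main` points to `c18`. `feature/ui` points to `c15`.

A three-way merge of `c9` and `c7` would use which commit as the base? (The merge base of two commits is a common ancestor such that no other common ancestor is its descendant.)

Ancestors of c9: {c1, c10, c11, c14, c19, c2, c4, c8, c9}.
Ancestors of c7: {c1, c10, c11, c14, c19, c2, c4, c7, c8}.
Common ancestors: {c1, c10, c11, c14, c19, c2, c4, c8}.
Among these, c4 is not an ancestor of any other common ancestor — it is the merge base.

c4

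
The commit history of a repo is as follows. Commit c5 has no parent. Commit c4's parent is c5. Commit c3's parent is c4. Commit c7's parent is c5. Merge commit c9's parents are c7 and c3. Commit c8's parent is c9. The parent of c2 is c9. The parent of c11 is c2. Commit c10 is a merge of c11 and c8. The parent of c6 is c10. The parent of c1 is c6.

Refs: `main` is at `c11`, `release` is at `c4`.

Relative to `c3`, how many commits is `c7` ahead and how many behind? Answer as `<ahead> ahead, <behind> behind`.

1 ahead, 2 behind

Reachable from c7: {c5, c7}.
Reachable from c3: {c3, c4, c5}.
Only in c7's history (ahead): {c7} — 1.
Only in c3's history (behind): {c3, c4} — 2.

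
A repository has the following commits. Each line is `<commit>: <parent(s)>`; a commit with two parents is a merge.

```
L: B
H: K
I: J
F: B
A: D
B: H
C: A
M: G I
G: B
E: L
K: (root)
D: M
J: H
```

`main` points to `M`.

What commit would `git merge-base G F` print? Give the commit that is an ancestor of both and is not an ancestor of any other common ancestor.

Ancestors of G: {B, G, H, K}.
Ancestors of F: {B, F, H, K}.
Common ancestors: {B, H, K}.
Among these, B is not an ancestor of any other common ancestor — it is the merge base.

B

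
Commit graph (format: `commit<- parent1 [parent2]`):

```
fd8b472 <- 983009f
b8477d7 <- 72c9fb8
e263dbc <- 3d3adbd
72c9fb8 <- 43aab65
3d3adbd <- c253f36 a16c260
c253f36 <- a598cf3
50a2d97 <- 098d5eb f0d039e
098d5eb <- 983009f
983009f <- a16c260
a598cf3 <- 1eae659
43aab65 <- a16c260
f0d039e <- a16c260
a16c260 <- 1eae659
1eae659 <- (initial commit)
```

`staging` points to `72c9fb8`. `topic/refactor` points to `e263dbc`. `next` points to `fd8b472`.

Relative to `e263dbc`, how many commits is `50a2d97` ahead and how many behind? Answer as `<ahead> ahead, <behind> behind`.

4 ahead, 4 behind

Reachable from 50a2d97: {098d5eb, 1eae659, 50a2d97, 983009f, a16c260, f0d039e}.
Reachable from e263dbc: {1eae659, 3d3adbd, a16c260, a598cf3, c253f36, e263dbc}.
Only in 50a2d97's history (ahead): {098d5eb, 50a2d97, 983009f, f0d039e} — 4.
Only in e263dbc's history (behind): {3d3adbd, a598cf3, c253f36, e263dbc} — 4.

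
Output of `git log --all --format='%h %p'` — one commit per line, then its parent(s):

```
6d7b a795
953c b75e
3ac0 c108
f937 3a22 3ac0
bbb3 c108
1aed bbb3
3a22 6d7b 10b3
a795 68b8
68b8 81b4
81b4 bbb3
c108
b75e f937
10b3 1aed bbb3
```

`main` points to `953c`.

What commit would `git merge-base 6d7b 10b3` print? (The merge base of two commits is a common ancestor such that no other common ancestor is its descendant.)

Ancestors of 6d7b: {68b8, 6d7b, 81b4, a795, bbb3, c108}.
Ancestors of 10b3: {10b3, 1aed, bbb3, c108}.
Common ancestors: {bbb3, c108}.
Among these, bbb3 is not an ancestor of any other common ancestor — it is the merge base.

bbb3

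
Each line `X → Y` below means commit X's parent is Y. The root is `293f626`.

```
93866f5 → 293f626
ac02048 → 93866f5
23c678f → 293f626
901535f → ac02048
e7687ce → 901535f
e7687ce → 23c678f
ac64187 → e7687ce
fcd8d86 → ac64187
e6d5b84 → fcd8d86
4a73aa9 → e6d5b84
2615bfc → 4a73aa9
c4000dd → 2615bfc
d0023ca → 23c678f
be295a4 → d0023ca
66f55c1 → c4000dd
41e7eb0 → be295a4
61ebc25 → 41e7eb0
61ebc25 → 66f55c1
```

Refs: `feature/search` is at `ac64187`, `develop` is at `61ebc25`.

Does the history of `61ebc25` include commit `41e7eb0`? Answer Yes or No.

Ancestors of 61ebc25 (commits reachable by following parents): {23c678f, 2615bfc, 293f626, 41e7eb0, 4a73aa9, 61ebc25, 66f55c1, 901535f, 93866f5, ac02048, ac64187, be295a4, c4000dd, d0023ca, e6d5b84, e7687ce, fcd8d86}.
41e7eb0 is in that set, so it is an ancestor of 61ebc25.

Yes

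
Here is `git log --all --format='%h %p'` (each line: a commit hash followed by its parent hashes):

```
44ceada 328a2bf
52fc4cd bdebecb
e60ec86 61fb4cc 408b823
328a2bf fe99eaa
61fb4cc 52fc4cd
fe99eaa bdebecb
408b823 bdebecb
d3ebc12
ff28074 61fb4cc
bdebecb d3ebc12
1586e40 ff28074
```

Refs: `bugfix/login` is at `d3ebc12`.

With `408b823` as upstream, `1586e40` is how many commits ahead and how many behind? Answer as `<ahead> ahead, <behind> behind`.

4 ahead, 1 behind

Reachable from 1586e40: {1586e40, 52fc4cd, 61fb4cc, bdebecb, d3ebc12, ff28074}.
Reachable from 408b823: {408b823, bdebecb, d3ebc12}.
Only in 1586e40's history (ahead): {1586e40, 52fc4cd, 61fb4cc, ff28074} — 4.
Only in 408b823's history (behind): {408b823} — 1.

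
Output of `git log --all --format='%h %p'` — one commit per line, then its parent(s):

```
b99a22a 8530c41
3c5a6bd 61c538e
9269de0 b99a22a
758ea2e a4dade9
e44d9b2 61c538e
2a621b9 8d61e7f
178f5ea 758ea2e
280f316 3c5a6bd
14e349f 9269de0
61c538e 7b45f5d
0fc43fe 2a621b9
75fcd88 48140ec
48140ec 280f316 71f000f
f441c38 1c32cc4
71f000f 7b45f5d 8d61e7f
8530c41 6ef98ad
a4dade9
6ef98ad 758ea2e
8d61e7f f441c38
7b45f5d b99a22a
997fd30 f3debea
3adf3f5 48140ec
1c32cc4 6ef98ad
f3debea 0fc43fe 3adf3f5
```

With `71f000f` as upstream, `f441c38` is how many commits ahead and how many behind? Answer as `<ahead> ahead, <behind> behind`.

Reachable from f441c38: {1c32cc4, 6ef98ad, 758ea2e, a4dade9, f441c38}.
Reachable from 71f000f: {1c32cc4, 6ef98ad, 71f000f, 758ea2e, 7b45f5d, 8530c41, 8d61e7f, a4dade9, b99a22a, f441c38}.
Only in f441c38's history (ahead): {} — 0.
Only in 71f000f's history (behind): {71f000f, 7b45f5d, 8530c41, 8d61e7f, b99a22a} — 5.

0 ahead, 5 behind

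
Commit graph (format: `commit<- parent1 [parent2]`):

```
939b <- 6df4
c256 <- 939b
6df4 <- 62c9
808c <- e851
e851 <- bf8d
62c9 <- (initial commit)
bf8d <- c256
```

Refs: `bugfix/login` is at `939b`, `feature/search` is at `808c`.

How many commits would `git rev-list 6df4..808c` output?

5

Reachable from 808c: {62c9, 6df4, 808c, 939b, bf8d, c256, e851}.
Reachable from 6df4: {62c9, 6df4}.
In 808c's history but not 6df4's: {808c, 939b, bf8d, c256, e851} — 5 commits.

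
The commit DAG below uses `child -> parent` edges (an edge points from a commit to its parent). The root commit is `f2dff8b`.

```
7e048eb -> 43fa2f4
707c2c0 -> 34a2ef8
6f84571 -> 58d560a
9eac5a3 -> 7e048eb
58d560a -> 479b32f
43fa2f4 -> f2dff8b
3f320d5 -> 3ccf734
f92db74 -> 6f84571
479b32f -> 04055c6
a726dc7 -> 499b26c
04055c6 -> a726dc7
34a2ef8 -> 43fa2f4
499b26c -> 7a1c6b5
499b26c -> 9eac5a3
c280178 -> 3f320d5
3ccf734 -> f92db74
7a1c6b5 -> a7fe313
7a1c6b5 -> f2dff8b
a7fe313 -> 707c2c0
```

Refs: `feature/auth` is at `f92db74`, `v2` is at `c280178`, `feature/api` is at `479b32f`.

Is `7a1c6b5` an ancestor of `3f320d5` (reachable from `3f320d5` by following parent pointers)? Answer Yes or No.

Yes

Ancestors of 3f320d5 (commits reachable by following parents): {04055c6, 34a2ef8, 3ccf734, 3f320d5, 43fa2f4, 479b32f, 499b26c, 58d560a, 6f84571, 707c2c0, 7a1c6b5, 7e048eb, 9eac5a3, a726dc7, a7fe313, f2dff8b, f92db74}.
7a1c6b5 is in that set, so it is an ancestor of 3f320d5.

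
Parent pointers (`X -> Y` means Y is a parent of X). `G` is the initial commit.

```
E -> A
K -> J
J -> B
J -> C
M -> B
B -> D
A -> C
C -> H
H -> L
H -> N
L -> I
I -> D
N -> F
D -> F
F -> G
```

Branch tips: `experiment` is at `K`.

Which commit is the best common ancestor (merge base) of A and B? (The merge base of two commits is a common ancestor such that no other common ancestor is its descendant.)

Ancestors of A: {A, C, D, F, G, H, I, L, N}.
Ancestors of B: {B, D, F, G}.
Common ancestors: {D, F, G}.
Among these, D is not an ancestor of any other common ancestor — it is the merge base.

D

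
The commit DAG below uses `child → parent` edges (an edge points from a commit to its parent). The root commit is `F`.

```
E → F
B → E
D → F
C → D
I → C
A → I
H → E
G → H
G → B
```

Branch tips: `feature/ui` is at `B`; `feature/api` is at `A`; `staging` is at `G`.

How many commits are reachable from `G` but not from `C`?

4

Reachable from G: {B, E, F, G, H}.
Reachable from C: {C, D, F}.
In G's history but not C's: {B, E, G, H} — 4 commits.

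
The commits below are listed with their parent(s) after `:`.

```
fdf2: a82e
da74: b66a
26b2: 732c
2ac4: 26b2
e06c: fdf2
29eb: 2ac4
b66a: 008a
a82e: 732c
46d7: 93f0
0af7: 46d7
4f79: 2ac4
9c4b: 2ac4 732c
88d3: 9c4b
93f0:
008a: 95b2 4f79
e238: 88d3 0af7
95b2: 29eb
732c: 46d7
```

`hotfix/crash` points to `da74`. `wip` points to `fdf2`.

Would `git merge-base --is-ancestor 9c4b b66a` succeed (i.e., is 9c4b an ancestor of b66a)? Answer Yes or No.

Ancestors of b66a: {008a, 26b2, 29eb, 2ac4, 46d7, 4f79, 732c, 93f0, 95b2, b66a}.
9c4b is not in that set, so it is not an ancestor of b66a.

No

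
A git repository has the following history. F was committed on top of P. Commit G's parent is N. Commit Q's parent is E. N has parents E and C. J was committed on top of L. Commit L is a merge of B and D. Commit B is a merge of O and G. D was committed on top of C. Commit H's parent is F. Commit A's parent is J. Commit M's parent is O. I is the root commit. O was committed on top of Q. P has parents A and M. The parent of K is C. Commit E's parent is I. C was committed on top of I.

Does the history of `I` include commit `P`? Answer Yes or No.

Ancestors of I: {I}.
P is not in that set, so it is not an ancestor of I.

No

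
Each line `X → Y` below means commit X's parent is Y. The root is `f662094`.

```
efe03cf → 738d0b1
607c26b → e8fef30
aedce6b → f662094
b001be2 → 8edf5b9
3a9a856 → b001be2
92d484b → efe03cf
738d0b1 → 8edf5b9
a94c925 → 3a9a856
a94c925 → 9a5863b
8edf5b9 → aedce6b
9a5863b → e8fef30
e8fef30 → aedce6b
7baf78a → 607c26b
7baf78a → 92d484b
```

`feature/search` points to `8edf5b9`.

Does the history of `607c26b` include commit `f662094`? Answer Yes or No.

Yes

Ancestors of 607c26b (commits reachable by following parents): {607c26b, aedce6b, e8fef30, f662094}.
f662094 is in that set, so it is an ancestor of 607c26b.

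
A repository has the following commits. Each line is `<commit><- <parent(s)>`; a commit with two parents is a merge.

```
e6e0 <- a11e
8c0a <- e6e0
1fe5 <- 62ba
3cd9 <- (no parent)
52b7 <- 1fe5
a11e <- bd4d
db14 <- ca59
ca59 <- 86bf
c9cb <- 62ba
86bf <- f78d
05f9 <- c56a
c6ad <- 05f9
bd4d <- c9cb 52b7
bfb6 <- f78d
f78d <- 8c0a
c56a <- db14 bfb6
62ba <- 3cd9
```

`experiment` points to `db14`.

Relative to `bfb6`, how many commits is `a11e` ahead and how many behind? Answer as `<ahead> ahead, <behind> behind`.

0 ahead, 4 behind

Reachable from a11e: {1fe5, 3cd9, 52b7, 62ba, a11e, bd4d, c9cb}.
Reachable from bfb6: {1fe5, 3cd9, 52b7, 62ba, 8c0a, a11e, bd4d, bfb6, c9cb, e6e0, f78d}.
Only in a11e's history (ahead): {} — 0.
Only in bfb6's history (behind): {8c0a, bfb6, e6e0, f78d} — 4.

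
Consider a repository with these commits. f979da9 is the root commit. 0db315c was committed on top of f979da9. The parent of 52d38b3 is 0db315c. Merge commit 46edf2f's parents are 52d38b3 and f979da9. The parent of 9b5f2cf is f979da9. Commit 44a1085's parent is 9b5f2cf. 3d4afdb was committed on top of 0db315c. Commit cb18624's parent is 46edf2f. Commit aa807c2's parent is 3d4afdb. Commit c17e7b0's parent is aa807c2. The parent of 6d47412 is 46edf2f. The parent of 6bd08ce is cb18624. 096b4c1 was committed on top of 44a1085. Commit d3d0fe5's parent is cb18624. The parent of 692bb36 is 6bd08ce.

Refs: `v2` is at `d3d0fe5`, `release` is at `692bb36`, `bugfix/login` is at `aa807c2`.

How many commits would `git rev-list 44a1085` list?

3

Walking parent pointers from 44a1085: reachable set = {44a1085, 9b5f2cf, f979da9}.
That is 3 commits.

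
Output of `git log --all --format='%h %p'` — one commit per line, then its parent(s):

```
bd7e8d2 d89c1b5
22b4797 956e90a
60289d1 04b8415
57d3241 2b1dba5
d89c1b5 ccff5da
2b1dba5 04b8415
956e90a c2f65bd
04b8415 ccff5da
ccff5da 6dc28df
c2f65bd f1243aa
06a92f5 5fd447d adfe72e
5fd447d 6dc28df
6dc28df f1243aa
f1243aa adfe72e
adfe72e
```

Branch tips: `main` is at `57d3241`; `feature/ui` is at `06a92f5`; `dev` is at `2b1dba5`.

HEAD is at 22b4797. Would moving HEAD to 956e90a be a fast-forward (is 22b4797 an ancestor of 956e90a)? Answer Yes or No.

No

A fast-forward from 22b4797 to 956e90a is possible iff 22b4797 is an ancestor of 956e90a.
Ancestors of 956e90a: {956e90a, adfe72e, c2f65bd, f1243aa}.
22b4797 is not among them, so fast-forward is not possible.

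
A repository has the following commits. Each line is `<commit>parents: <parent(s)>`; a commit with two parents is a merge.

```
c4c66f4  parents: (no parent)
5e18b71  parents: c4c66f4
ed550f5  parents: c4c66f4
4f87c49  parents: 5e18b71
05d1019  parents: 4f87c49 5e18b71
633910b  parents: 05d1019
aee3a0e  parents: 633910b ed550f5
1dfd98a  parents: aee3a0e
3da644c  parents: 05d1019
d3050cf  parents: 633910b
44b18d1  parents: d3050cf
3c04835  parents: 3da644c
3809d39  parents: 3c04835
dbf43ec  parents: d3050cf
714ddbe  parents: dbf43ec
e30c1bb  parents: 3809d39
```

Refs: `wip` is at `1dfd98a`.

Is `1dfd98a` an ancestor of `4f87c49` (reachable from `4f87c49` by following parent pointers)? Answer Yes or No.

Ancestors of 4f87c49: {4f87c49, 5e18b71, c4c66f4}.
1dfd98a is not in that set, so it is not an ancestor of 4f87c49.

No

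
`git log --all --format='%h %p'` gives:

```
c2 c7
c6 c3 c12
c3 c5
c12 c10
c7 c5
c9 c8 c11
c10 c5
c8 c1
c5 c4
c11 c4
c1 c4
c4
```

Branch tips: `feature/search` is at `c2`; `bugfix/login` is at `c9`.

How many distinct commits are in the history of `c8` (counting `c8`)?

Walking parent pointers from c8: reachable set = {c1, c4, c8}.
That is 3 commits.

3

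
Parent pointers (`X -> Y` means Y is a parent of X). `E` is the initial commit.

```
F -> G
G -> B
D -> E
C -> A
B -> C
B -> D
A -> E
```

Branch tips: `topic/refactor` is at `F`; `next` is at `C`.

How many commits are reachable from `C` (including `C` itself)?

Walking parent pointers from C: reachable set = {A, C, E}.
That is 3 commits.

3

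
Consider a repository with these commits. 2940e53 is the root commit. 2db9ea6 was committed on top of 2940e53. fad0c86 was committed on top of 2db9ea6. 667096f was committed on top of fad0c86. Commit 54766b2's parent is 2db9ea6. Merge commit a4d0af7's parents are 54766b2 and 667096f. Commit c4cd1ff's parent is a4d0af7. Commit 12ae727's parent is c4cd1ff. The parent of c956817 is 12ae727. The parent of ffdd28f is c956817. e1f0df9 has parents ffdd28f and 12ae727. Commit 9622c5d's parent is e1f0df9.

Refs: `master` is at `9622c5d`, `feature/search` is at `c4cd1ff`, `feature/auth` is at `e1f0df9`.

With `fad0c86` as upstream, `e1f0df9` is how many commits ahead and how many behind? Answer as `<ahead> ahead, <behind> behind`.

Reachable from e1f0df9: {12ae727, 2940e53, 2db9ea6, 54766b2, 667096f, a4d0af7, c4cd1ff, c956817, e1f0df9, fad0c86, ffdd28f}.
Reachable from fad0c86: {2940e53, 2db9ea6, fad0c86}.
Only in e1f0df9's history (ahead): {12ae727, 54766b2, 667096f, a4d0af7, c4cd1ff, c956817, e1f0df9, ffdd28f} — 8.
Only in fad0c86's history (behind): {} — 0.

8 ahead, 0 behind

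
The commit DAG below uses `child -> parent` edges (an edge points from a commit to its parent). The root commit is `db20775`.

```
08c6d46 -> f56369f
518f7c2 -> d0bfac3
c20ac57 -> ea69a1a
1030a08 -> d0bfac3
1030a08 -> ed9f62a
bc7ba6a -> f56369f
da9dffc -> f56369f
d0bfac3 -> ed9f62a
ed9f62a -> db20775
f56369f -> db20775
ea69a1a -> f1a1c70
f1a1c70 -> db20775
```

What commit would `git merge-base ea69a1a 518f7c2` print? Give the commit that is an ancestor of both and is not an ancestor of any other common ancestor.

db20775

Ancestors of ea69a1a: {db20775, ea69a1a, f1a1c70}.
Ancestors of 518f7c2: {518f7c2, d0bfac3, db20775, ed9f62a}.
Common ancestors: {db20775}.
The only common ancestor is db20775, so it is the merge base.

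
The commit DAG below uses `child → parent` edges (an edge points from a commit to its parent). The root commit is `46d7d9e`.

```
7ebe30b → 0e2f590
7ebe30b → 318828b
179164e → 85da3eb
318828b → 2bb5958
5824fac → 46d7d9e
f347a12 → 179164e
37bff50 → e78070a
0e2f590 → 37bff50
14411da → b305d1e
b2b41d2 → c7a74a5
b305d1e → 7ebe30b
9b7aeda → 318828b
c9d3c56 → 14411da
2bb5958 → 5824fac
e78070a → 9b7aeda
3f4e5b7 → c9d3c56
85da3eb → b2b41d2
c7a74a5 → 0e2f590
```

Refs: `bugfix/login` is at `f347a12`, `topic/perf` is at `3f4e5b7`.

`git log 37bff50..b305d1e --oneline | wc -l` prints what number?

3

Reachable from b305d1e: {0e2f590, 2bb5958, 318828b, 37bff50, 46d7d9e, 5824fac, 7ebe30b, 9b7aeda, b305d1e, e78070a}.
Reachable from 37bff50: {2bb5958, 318828b, 37bff50, 46d7d9e, 5824fac, 9b7aeda, e78070a}.
In b305d1e's history but not 37bff50's: {0e2f590, 7ebe30b, b305d1e} — 3 commits.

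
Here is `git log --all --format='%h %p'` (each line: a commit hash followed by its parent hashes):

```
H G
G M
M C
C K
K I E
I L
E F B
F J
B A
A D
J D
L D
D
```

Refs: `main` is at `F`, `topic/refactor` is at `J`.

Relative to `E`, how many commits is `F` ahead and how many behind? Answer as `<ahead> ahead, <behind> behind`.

0 ahead, 3 behind

Reachable from F: {D, F, J}.
Reachable from E: {A, B, D, E, F, J}.
Only in F's history (ahead): {} — 0.
Only in E's history (behind): {A, B, E} — 3.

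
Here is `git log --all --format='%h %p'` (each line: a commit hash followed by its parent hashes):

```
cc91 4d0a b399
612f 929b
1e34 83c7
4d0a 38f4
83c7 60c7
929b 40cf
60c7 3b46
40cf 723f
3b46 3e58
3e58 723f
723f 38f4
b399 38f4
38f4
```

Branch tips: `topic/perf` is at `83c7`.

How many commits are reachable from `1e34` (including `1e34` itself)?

Walking parent pointers from 1e34: reachable set = {1e34, 38f4, 3b46, 3e58, 60c7, 723f, 83c7}.
That is 7 commits.

7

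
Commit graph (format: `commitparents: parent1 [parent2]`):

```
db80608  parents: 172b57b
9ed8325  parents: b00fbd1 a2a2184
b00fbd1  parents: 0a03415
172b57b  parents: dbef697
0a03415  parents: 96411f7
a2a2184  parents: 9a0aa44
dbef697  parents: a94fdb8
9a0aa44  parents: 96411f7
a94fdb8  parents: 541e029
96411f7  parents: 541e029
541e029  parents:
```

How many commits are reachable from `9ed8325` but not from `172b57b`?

Reachable from 9ed8325: {0a03415, 541e029, 96411f7, 9a0aa44, 9ed8325, a2a2184, b00fbd1}.
Reachable from 172b57b: {172b57b, 541e029, a94fdb8, dbef697}.
In 9ed8325's history but not 172b57b's: {0a03415, 96411f7, 9a0aa44, 9ed8325, a2a2184, b00fbd1} — 6 commits.

6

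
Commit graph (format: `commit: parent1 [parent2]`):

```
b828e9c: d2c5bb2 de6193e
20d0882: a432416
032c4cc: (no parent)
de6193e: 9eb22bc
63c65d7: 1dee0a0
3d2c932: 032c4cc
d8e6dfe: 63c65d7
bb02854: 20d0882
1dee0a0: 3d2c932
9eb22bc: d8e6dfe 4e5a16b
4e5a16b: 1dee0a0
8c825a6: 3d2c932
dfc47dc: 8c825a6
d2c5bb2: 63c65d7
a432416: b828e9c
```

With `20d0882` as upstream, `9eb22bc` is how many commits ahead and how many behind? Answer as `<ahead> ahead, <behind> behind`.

Reachable from 9eb22bc: {032c4cc, 1dee0a0, 3d2c932, 4e5a16b, 63c65d7, 9eb22bc, d8e6dfe}.
Reachable from 20d0882: {032c4cc, 1dee0a0, 20d0882, 3d2c932, 4e5a16b, 63c65d7, 9eb22bc, a432416, b828e9c, d2c5bb2, d8e6dfe, de6193e}.
Only in 9eb22bc's history (ahead): {} — 0.
Only in 20d0882's history (behind): {20d0882, a432416, b828e9c, d2c5bb2, de6193e} — 5.

0 ahead, 5 behind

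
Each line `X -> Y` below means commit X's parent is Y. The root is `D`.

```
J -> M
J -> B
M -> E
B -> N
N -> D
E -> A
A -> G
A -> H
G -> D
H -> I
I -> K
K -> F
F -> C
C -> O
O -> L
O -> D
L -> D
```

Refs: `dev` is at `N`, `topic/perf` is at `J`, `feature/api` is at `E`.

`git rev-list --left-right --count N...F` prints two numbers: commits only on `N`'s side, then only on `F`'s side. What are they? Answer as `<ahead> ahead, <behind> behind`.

Reachable from N: {D, N}.
Reachable from F: {C, D, F, L, O}.
Only in N's history (ahead): {N} — 1.
Only in F's history (behind): {C, F, L, O} — 4.

1 ahead, 4 behind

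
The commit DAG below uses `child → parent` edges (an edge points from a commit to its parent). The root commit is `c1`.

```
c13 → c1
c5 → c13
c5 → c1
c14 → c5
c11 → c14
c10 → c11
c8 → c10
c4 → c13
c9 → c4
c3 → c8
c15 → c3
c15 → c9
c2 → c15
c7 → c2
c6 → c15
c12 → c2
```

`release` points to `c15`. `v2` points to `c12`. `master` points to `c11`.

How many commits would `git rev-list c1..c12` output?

12

Reachable from c12: {c1, c10, c11, c12, c13, c14, c15, c2, c3, c4, c5, c8, c9}.
Reachable from c1: {c1}.
In c12's history but not c1's: {c10, c11, c12, c13, c14, c15, c2, c3, c4, c5, c8, c9} — 12 commits.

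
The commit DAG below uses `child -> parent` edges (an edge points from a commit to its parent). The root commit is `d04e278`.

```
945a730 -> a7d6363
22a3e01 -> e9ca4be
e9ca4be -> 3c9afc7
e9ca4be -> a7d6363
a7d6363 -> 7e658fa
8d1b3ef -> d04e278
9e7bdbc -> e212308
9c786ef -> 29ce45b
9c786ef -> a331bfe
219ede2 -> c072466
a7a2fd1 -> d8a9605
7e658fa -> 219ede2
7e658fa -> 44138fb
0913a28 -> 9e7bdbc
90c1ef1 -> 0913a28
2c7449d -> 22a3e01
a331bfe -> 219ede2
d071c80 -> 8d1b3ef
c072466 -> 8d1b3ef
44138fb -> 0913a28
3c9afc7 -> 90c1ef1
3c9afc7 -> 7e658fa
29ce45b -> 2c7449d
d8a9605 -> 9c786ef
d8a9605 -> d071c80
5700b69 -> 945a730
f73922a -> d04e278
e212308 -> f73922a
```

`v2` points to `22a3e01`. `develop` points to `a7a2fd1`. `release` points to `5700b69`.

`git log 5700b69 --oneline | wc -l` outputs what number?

Walking parent pointers from 5700b69: reachable set = {0913a28, 219ede2, 44138fb, 5700b69, 7e658fa, 8d1b3ef, 945a730, 9e7bdbc, a7d6363, c072466, d04e278, e212308, f73922a}.
That is 13 commits.

13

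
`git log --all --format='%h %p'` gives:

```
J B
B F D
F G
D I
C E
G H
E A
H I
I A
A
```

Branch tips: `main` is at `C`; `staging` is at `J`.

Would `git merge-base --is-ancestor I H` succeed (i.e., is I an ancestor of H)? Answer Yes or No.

Yes

Ancestors of H (commits reachable by following parents): {A, H, I}.
I is in that set, so it is an ancestor of H.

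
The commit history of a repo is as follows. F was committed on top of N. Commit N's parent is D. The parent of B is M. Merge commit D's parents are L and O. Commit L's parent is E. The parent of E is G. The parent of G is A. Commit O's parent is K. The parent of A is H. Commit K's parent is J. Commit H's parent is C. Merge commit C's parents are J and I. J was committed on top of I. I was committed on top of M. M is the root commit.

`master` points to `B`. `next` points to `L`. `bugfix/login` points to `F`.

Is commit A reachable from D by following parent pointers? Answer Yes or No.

Yes

Ancestors of D (commits reachable by following parents): {A, C, D, E, G, H, I, J, K, L, M, O}.
A is in that set, so it is an ancestor of D.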